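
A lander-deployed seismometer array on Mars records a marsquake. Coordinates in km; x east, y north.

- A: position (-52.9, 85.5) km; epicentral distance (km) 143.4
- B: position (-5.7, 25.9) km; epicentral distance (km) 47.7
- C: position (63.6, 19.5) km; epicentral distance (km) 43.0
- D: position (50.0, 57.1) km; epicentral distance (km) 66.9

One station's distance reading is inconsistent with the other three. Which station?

A

Solve using three stations at a time. Using B, C, D (subtract circle equations pairwise → linear system) gives (x, y) ≈ (29.3, -6.6).
Distances from that point to each station vs reported:
  A: calculated 123.4 vs reported 143.4 → residual 20.0 km
  B: calculated 47.8 vs reported 47.7 → residual 0.1 km
  C: calculated 43.1 vs reported 43.0 → residual 0.1 km
  D: calculated 66.9 vs reported 66.9 → residual 0.0 km
B, C, D are mutually consistent (residuals ≈ 0); A is off by 20.0 km.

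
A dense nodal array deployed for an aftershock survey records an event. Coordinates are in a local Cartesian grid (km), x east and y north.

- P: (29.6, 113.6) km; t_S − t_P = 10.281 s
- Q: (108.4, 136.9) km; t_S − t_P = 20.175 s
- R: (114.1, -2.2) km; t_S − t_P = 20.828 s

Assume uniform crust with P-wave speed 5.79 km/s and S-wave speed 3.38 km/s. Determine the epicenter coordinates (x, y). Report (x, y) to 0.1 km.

x ≈ -40.0 km, y ≈ 67.5 km

Distance from S−P lag: d = Δt · v_P v_S / (v_P − v_S) = Δt · (5.79·3.38)/(5.79−3.38) ≈ 8.1204·Δt.
So d_P = 83.49, d_Q = 163.83, d_R = 169.13 km.
Circle about each station: (x − 29.6)² + (y − 113.6)² = 83.49²; (x − 108.4)² + (y − 136.9)² = 163.83²; (x − 114.1)² + (y + 2.2)² = 169.13².
Subtracting the P equation from the Q and R equations removes the quadratic terms:
157.6 x + 46.6 y = -3158.64
169.0 x − 231.6 y = -22391.85
Solving the 2×2 system: x ≈ -40.0, y ≈ 67.5 km.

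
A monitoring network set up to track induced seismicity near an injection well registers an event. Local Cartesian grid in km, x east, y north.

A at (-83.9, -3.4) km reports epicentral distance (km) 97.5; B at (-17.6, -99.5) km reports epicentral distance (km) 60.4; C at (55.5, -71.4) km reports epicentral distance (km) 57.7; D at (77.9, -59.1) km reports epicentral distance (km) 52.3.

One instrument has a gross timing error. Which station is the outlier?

D

Solve using three stations at a time. Using A, B, C (subtract circle equations pairwise → linear system) gives (x, y) ≈ (5.0, -43.5).
Distances from that point to each station vs reported:
  A: calculated 97.5 vs reported 97.5 → residual 0.0 km
  B: calculated 60.4 vs reported 60.4 → residual 0.0 km
  C: calculated 57.7 vs reported 57.7 → residual 0.0 km
  D: calculated 74.6 vs reported 52.3 → residual 22.3 km
A, B, C are mutually consistent (residuals ≈ 0); D is off by 22.3 km.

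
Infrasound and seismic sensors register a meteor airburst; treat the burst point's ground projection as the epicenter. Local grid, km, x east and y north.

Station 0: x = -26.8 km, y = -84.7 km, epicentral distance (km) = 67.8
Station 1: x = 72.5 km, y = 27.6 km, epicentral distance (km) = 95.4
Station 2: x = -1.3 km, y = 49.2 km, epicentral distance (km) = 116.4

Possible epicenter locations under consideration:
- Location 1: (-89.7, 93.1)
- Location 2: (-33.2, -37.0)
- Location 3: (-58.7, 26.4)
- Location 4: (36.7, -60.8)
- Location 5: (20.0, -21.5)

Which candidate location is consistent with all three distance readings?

For each candidate, compare |candidate − station| to the reported distance:
Location 1: residuals Station 0 120.8, Station 1 79.5, Station 2 17.7 → max 120.8 km
Location 2: residuals Station 0 19.7, Station 1 28.5, Station 2 24.5 → max 28.5 km
Location 3: residuals Station 0 47.8, Station 1 35.8, Station 2 54.6 → max 54.6 km
Location 4: residuals Station 0 0.0, Station 1 0.0, Station 2 0.0 → max 0.0 km
Location 5: residuals Station 0 10.8, Station 1 23.5, Station 2 42.6 → max 42.6 km
Only Location 4 has all residuals ≈ 0.

Location 4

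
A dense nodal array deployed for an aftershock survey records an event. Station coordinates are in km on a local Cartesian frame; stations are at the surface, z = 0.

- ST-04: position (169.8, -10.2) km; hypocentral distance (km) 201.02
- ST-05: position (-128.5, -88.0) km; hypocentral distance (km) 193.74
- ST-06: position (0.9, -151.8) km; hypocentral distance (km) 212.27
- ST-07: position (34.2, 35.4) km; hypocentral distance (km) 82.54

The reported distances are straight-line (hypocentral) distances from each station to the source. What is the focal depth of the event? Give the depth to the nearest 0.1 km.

68.6 km

Each station gives a sphere (x−x_i)² + (y−y_i)² + z² = d_i² (stations at z=0).
Subtracting the ST-04 sphere from ST-05 and ST-06: z² cancels, leaving linear equations in x and y:
-596.6 x − 155.6 y = -1805.98
-337.8 x − 283.2 y = -10541.54
Solving: x ≈ -9.698, y ≈ 48.791 km (keep extra digits for the depth step; rounded: -9.7, 48.8).
Then from the ST-04 sphere: z² = 201.02² − (x − 169.8)² − (y + 10.2)² with x = -9.698, y = 48.791, so z ≈ 68.626 ≈ 68.6 km.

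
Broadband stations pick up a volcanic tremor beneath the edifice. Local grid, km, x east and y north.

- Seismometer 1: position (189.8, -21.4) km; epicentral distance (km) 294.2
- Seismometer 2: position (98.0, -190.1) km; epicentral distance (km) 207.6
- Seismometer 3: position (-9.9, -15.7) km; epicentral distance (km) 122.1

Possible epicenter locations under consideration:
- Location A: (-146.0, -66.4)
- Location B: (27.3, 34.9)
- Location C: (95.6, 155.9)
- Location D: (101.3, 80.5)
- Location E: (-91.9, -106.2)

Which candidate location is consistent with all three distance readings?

Location E

For each candidate, compare |candidate − station| to the reported distance:
Location A: residuals Seismometer 1 44.6, Seismometer 2 66.0, Seismometer 3 23.1 → max 66.0 km
Location B: residuals Seismometer 1 122.2, Seismometer 2 28.2, Seismometer 3 59.3 → max 122.2 km
Location C: residuals Seismometer 1 93.4, Seismometer 2 138.4, Seismometer 3 79.3 → max 138.4 km
Location D: residuals Seismometer 1 159.2, Seismometer 2 63.0, Seismometer 3 24.9 → max 159.2 km
Location E: residuals Seismometer 1 0.0, Seismometer 2 0.0, Seismometer 3 0.0 → max 0.0 km
Only Location E has all residuals ≈ 0.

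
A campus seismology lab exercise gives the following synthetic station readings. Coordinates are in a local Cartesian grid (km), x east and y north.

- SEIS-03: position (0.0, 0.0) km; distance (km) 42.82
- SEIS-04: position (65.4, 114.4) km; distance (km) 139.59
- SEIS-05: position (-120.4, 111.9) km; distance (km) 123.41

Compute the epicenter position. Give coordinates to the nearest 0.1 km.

Circle about each station: x² + y² = 42.82²; (x − 65.4)² + (y − 114.4)² = 139.59²; (x + 120.4)² + (y − 111.9)² = 123.41².
Subtracting the SEIS-03 equation from the SEIS-04 and SEIS-05 equations removes the quadratic terms:
130.8 x + 228.8 y = -287.30
-240.8 x + 223.8 y = 13621.29
Solving the 2×2 system: x ≈ -37.7, y ≈ 20.3 km.
Check against SEIS-03 (with the unrounded x, y): √(x²+y²) = 42.82 ≈ 42.82 km. ✓

x ≈ -37.7 km, y ≈ 20.3 km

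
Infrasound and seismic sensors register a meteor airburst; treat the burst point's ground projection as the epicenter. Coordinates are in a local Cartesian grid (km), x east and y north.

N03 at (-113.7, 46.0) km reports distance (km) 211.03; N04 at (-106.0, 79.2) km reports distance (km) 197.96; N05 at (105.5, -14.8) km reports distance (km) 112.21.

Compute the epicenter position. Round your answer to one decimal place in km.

Circle about each station: (x + 113.7)² + (y − 46.0)² = 211.03²; (x + 106.0)² + (y − 79.2)² = 197.96²; (x − 105.5)² + (y + 14.8)² = 112.21².
Subtracting the N03 equation from the N04 and N05 equations removes the quadratic terms:
15.4 x + 66.4 y = 7810.45
438.4 x − 121.6 y = 28248.18
Solving the 2×2 system: x ≈ 91.2, y ≈ 96.5 km.

(91.2, 96.5)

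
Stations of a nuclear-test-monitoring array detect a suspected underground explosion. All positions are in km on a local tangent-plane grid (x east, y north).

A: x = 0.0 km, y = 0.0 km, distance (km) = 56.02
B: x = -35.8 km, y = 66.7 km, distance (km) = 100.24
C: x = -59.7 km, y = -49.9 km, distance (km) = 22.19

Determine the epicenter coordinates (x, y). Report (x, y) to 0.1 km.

x ≈ -45.2 km, y ≈ -33.1 km

Circle about each station: x² + y² = 56.02²; (x + 35.8)² + (y − 66.7)² = 100.24²; (x + 59.7)² + (y + 49.9)² = 22.19².
Subtracting pairs of circle equations eliminates x²+y² and gives linear equations (the radical axes):
-71.6 x + 133.4 y = -1179.29
-119.4 x − 99.8 y = 8699.94
Solving the 2×2 system: x ≈ -45.2, y ≈ -33.1 km.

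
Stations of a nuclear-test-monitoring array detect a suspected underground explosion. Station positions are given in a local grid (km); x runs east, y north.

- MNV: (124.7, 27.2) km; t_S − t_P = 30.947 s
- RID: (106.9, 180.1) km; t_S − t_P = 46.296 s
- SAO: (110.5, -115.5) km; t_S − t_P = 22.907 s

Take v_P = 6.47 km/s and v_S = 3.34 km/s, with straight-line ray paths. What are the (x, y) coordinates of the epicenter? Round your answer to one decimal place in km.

-46.9 km east, -100.1 km north

Distance from S−P lag: d = Δt · v_P v_S / (v_P − v_S) = Δt · (6.47·3.34)/(6.47−3.34) ≈ 6.9041·Δt.
So d_MNV = 213.66, d_RID = 319.63, d_SAO = 158.15 km.
Circle about each station: (x − 124.7)² + (y − 27.2)² = 213.66²; (x − 106.9)² + (y − 180.1)² = 319.63²; (x − 110.5)² + (y + 115.5)² = 158.15².
Subtracting the MNV equation from the RID and SAO equations removes the quadratic terms:
-35.6 x + 305.8 y = -28939.05
-28.4 x − 285.4 y = 29899.74
Solving the 2×2 system: x ≈ -46.9, y ≈ -100.1 km.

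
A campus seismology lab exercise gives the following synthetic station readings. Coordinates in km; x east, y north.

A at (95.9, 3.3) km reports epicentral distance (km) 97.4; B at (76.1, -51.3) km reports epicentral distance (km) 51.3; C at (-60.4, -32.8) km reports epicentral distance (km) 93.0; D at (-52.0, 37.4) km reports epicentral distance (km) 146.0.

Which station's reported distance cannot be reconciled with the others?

Solve using three stations at a time. Using A, B, C (subtract circle equations pairwise → linear system) gives (x, y) ≈ (26.7, -65.3).
Distances from that point to each station vs reported:
  A: calculated 97.4 vs reported 97.4 → residual 0.0 km
  B: calculated 51.3 vs reported 51.3 → residual 0.0 km
  C: calculated 93.0 vs reported 93.0 → residual 0.0 km
  D: calculated 129.4 vs reported 146.0 → residual 16.6 km
A, B, C are mutually consistent (residuals ≈ 0); D is off by 16.6 km.

D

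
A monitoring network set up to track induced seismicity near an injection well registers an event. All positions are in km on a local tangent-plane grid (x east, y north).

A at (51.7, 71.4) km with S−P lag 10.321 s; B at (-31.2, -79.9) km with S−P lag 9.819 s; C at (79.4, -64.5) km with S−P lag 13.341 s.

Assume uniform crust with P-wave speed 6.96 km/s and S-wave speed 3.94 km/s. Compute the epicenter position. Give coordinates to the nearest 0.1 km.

Distance from S−P lag: d = Δt · v_P v_S / (v_P − v_S) = Δt · (6.96·3.94)/(6.96−3.94) ≈ 9.0803·Δt.
So d_A = 93.72, d_B = 89.16, d_C = 121.14 km.
Circle about each station: (x − 51.7)² + (y − 71.4)² = 93.72²; (x + 31.2)² + (y + 79.9)² = 89.16²; (x − 79.4)² + (y + 64.5)² = 121.14².
Subtracting pairs of circle equations eliminates x²+y² and gives linear equations (the radical axes):
-165.8 x − 302.6 y = 420.53
55.4 x − 271.8 y = -3197.70
Solving the 2×2 system: x ≈ -17.5, y ≈ 8.2 km.

-17.5 km east, 8.2 km north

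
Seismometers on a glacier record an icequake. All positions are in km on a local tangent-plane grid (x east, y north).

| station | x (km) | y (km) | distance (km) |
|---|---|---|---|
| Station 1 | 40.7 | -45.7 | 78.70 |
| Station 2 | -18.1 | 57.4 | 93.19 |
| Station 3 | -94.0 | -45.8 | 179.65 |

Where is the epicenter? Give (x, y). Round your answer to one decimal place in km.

Circle about each station: (x − 40.7)² + (y + 45.7)² = 78.70²; (x + 18.1)² + (y − 57.4)² = 93.19²; (x + 94.0)² + (y + 45.8)² = 179.65².
Subtracting the Station 1 equation from the Station 2 and Station 3 equations removes the quadratic terms:
-117.6 x + 206.2 y = -2613.30
-269.4 x − 0.2 y = -18891.77
Solving the 2×2 system: x ≈ 70.1, y ≈ 27.3 km.

x ≈ 70.1 km, y ≈ 27.3 km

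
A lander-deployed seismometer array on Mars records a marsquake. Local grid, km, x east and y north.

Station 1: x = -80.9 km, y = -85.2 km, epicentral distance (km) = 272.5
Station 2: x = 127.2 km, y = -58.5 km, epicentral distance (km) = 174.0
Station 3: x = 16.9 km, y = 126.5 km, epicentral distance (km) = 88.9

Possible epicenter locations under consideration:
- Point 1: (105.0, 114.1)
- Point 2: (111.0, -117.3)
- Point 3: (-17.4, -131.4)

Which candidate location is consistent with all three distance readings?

For each candidate, compare |candidate − station| to the reported distance:
Point 1: residuals Station 1 0.0, Station 2 0.0, Station 3 0.1 → max 0.1 km
Point 2: residuals Station 1 77.9, Station 2 113.0, Station 3 172.4 → max 172.4 km
Point 3: residuals Station 1 194.0, Station 2 12.1, Station 3 171.3 → max 194.0 km
Only Point 1 has all residuals ≈ 0.

Point 1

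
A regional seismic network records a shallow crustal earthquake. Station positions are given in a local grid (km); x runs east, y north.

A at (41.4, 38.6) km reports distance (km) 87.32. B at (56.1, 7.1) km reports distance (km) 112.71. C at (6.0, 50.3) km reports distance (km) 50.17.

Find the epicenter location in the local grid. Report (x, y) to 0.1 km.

Circle about each station: (x − 41.4)² + (y − 38.6)² = 87.32²; (x − 56.1)² + (y − 7.1)² = 112.71²; (x − 6.0)² + (y − 50.3)² = 50.17².
Subtracting the A equation from the B and C equations removes the quadratic terms:
29.4 x − 63.0 y = -5085.06
-70.8 x + 23.4 y = 4469.92
Solving the 2×2 system: x ≈ -43.1, y ≈ 60.6 km.
Check against A (with the unrounded x, y): √((x − 41.4)²+(y − 38.6)²) = 87.32 ≈ 87.32 km. ✓

x ≈ -43.1 km, y ≈ 60.6 km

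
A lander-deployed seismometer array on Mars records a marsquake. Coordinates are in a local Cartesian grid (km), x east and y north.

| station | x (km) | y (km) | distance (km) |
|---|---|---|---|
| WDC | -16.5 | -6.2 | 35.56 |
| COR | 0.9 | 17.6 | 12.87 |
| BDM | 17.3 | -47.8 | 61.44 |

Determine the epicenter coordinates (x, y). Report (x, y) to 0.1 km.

13.1 km east, 13.5 km north

Circle about each station: (x + 16.5)² + (y + 6.2)² = 35.56²; (x − 0.9)² + (y − 17.6)² = 12.87²; (x − 17.3)² + (y + 47.8)² = 61.44².
Subtracting the WDC equation from the COR and BDM equations removes the quadratic terms:
34.8 x + 47.6 y = 1098.76
67.6 x − 83.2 y = -236.92
Solving the 2×2 system: x ≈ 13.1, y ≈ 13.5 km.
Check against WDC (with the unrounded x, y): √((x + 16.5)²+(y + 6.2)²) = 35.56 ≈ 35.56 km. ✓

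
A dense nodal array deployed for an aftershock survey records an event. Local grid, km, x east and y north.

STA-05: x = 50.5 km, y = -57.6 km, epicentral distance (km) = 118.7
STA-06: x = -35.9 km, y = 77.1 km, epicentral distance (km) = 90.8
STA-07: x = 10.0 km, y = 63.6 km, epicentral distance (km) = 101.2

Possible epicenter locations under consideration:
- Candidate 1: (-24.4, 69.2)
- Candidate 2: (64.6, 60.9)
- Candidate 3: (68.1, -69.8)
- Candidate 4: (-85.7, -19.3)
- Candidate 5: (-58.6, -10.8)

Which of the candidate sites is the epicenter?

For each candidate, compare |candidate − station| to the reported distance:
Candidate 1: residuals STA-05 28.6, STA-06 76.8, STA-07 66.3 → max 76.8 km
Candidate 2: residuals STA-05 0.6, STA-06 11.0, STA-07 46.5 → max 46.5 km
Candidate 3: residuals STA-05 97.3, STA-06 89.2, STA-07 44.3 → max 97.3 km
Candidate 4: residuals STA-05 22.8, STA-06 17.7, STA-07 25.4 → max 25.4 km
Candidate 5: residuals STA-05 0.0, STA-06 0.0, STA-07 0.0 → max 0.0 km
Only Candidate 5 has all residuals ≈ 0.

Candidate 5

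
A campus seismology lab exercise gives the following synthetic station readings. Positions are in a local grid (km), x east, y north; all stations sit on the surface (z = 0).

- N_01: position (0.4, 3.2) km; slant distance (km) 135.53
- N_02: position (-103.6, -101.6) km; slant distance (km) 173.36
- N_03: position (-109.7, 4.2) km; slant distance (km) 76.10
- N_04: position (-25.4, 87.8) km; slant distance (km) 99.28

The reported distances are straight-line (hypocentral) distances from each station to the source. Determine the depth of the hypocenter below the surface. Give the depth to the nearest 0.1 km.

z ≈ 44.8 km

Each station gives a sphere (x−x_i)² + (y−y_i)² + z² = d_i² (stations at z=0).
Subtracting the N_01 sphere from N_02 and N_03: z² cancels, leaving linear equations in x and y:
-208.0 x − 209.6 y = 9359.81
-220.2 x + 2.0 y = 24618.50
Solving: x ≈ -111.204, y ≈ 65.699 km (keep extra digits for the depth step; rounded: -111.2, 65.7).
Then from the N_01 sphere: z² = 135.53² − (x − 0.4)² − (y − 3.2)² with x = -111.204, y = 65.699, so z ≈ 44.797 ≈ 44.8 km.
Check against N_04 (with the unrounded solution): distance 99.29 ≈ 99.28 km. ✓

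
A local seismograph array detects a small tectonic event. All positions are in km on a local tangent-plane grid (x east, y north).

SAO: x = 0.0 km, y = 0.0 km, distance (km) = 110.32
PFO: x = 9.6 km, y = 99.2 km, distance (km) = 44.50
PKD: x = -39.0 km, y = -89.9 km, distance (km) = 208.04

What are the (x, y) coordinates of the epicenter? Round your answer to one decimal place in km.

Circle about each station: x² + y² = 110.32²; (x − 9.6)² + (y − 99.2)² = 44.50²; (x + 39.0)² + (y + 89.9)² = 208.04².
Subtracting the SAO equation from the PFO and PKD equations removes the quadratic terms:
19.2 x + 198.4 y = 20123.05
-78.0 x − 179.8 y = -21507.13
Solving the 2×2 system: x ≈ 54.0, y ≈ 96.2 km.

(54.0, 96.2)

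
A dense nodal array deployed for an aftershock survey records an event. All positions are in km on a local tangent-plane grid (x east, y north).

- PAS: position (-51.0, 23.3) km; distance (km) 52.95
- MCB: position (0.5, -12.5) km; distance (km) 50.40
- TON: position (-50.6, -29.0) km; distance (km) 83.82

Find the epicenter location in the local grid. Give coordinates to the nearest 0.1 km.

Circle about each station: (x + 51.0)² + (y − 23.3)² = 52.95²; (x − 0.5)² + (y + 12.5)² = 50.40²; (x + 50.6)² + (y + 29.0)² = 83.82².
Subtracting pairs of circle equations eliminates x²+y² and gives linear equations (the radical axes):
103.0 x − 71.6 y = -2723.85
0.8 x − 104.6 y = -3964.62
Solving the 2×2 system: x ≈ -0.1, y ≈ 37.9 km.
Check against PAS (with the unrounded x, y): √((x + 51.0)²+(y − 23.3)²) = 52.96 ≈ 52.95 km. ✓

x ≈ -0.1 km, y ≈ 37.9 km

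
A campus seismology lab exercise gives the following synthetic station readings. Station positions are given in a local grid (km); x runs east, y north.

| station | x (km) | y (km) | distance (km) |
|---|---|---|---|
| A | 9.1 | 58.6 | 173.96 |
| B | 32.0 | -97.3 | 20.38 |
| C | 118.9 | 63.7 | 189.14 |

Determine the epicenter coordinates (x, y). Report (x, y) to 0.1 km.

Circle about each station: (x − 9.1)² + (y − 58.6)² = 173.96²; (x − 32.0)² + (y + 97.3)² = 20.38²; (x − 118.9)² + (y − 63.7)² = 189.14².
Subtracting the A equation from the B and C equations removes the quadratic terms:
45.8 x − 311.8 y = 36821.26
219.6 x + 10.2 y = 9166.27
Solving the 2×2 system: x ≈ 46.9, y ≈ -111.2 km.
Check against A (with the unrounded x, y): √((x − 9.1)²+(y − 58.6)²) = 173.96 ≈ 173.96 km. ✓

46.9 km east, -111.2 km north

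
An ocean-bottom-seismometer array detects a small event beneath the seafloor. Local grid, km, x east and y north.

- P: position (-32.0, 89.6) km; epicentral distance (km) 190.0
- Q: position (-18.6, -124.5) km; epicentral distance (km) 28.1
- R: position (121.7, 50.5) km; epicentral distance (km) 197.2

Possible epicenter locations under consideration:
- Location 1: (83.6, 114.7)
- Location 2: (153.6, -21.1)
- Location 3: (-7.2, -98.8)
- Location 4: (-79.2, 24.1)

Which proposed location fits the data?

Location 3

For each candidate, compare |candidate − station| to the reported distance:
Location 1: residuals P 71.7, Q 232.0, R 122.5 → max 232.0 km
Location 2: residuals P 26.1, Q 172.8, R 118.8 → max 172.8 km
Location 3: residuals P 0.0, Q 0.0, R 0.0 → max 0.0 km
Location 4: residuals P 109.3, Q 132.4, R 5.4 → max 132.4 km
Only Location 3 has all residuals ≈ 0.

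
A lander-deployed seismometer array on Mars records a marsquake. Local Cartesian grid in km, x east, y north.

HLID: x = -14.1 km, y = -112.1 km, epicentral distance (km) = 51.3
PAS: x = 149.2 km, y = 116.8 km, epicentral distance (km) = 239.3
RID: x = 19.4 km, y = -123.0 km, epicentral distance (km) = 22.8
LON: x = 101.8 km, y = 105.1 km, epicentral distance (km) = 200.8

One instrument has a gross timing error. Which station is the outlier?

Solve using three stations at a time. Using HLID, PAS, LON (subtract circle equations pairwise → linear system) gives (x, y) ≈ (-10.8, -61.1).
Distances from that point to each station vs reported:
  HLID: calculated 51.1 vs reported 51.3 → residual 0.2 km
  PAS: calculated 239.3 vs reported 239.3 → residual 0.0 km
  RID: calculated 68.8 vs reported 22.8 → residual 46.0 km
  LON: calculated 200.7 vs reported 200.8 → residual 0.1 km
HLID, PAS, LON are mutually consistent (residuals ≈ 0); RID is off by 46.0 km.

RID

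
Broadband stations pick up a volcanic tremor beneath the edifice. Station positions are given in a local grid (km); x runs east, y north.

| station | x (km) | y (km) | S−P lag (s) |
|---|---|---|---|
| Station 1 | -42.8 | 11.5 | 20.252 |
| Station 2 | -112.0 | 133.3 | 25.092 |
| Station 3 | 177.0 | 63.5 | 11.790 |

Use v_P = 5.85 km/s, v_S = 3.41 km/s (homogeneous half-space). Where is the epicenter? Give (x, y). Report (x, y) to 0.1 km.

91.6 km east, 108.2 km north

Distance from S−P lag: d = Δt · v_P v_S / (v_P − v_S) = Δt · (5.85·3.41)/(5.85−3.41) ≈ 8.1756·Δt.
So d_Station 1 = 165.57, d_Station 2 = 205.14, d_Station 3 = 96.39 km.
Circle about each station: (x + 42.8)² + (y − 11.5)² = 165.57²; (x + 112.0)² + (y − 133.3)² = 205.14²; (x − 177.0)² + (y − 63.5)² = 96.39².
Subtracting the Station 1 equation from the Station 2 and Station 3 equations removes the quadratic terms:
-138.4 x + 243.6 y = 13679.81
439.6 x + 104.0 y = 51519.55
Solving the 2×2 system: x ≈ 91.6, y ≈ 108.2 km.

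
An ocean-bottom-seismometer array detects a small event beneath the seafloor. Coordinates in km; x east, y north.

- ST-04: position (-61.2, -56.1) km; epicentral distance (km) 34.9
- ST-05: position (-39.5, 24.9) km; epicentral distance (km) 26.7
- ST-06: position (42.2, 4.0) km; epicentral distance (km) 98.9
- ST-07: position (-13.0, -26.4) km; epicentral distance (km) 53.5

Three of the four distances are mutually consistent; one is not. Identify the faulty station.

Solve using three stations at a time. Using ST-05, ST-06, ST-07 (subtract circle equations pairwise → linear system) gives (x, y) ≈ (-56.7, 4.5).
Distances from that point to each station vs reported:
  ST-04: calculated 60.7 vs reported 34.9 → residual 25.8 km
  ST-05: calculated 26.7 vs reported 26.7 → residual 0.0 km
  ST-06: calculated 98.9 vs reported 98.9 → residual 0.0 km
  ST-07: calculated 53.5 vs reported 53.5 → residual 0.0 km
ST-05, ST-06, ST-07 are mutually consistent (residuals ≈ 0); ST-04 is off by 25.8 km.

ST-04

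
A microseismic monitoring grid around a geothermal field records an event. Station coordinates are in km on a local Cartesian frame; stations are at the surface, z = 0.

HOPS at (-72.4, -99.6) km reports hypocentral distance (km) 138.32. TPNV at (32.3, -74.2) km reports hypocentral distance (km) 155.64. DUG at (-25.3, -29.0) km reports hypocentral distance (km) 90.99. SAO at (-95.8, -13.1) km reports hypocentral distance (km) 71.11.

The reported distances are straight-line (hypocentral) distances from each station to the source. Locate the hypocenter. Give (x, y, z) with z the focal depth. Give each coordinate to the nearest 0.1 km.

(-72.3, 28.2, 52.9)

Each station gives a sphere (x−x_i)² + (y−y_i)² + z² = d_i² (stations at z=0).
Subtracting the HOPS sphere from TPNV and DUG: z² cancels, leaving linear equations in x and y:
209.4 x + 50.8 y = -13704.38
94.2 x + 141.2 y = -2827.59
Solving: x ≈ -72.287, y ≈ 28.200 km (keep extra digits for the depth step; rounded: -72.3, 28.2).
Then from the HOPS sphere: z² = 138.32² − (x + 72.4)² − (y + 99.6)² with x = -72.287, y = 28.200, so z ≈ 52.911 ≈ 52.9 km.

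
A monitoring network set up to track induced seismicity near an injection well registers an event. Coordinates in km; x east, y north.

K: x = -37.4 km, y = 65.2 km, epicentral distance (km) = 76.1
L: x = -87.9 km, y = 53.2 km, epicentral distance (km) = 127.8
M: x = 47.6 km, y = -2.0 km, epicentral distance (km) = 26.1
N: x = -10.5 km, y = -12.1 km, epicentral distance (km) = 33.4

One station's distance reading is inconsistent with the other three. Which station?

K

Solve using three stations at a time. Using L, M, N (subtract circle equations pairwise → linear system) gives (x, y) ≈ (22.9, -10.5).
Distances from that point to each station vs reported:
  K: calculated 96.8 vs reported 76.1 → residual 20.7 km
  L: calculated 127.8 vs reported 127.8 → residual 0.0 km
  M: calculated 26.1 vs reported 26.1 → residual 0.0 km
  N: calculated 33.4 vs reported 33.4 → residual 0.0 km
L, M, N are mutually consistent (residuals ≈ 0); K is off by 20.7 km.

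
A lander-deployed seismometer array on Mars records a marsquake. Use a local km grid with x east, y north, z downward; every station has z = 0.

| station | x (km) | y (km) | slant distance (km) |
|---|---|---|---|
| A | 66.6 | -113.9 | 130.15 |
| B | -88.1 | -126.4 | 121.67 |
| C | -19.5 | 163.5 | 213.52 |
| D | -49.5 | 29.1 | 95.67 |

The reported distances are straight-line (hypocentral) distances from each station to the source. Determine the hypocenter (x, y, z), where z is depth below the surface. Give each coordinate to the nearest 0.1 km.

(-24.0, -41.6, 59.2)

Each station gives a sphere (x−x_i)² + (y−y_i)² + z² = d_i² (stations at z=0).
Subtracting the A sphere from B and C: z² cancels, leaving linear equations in x and y:
-309.4 x − 25.0 y = 8465.23
-172.2 x + 554.8 y = -18948.04
Solving: x ≈ -23.999, y ≈ -41.602 km (keep extra digits for the depth step; rounded: -24.0, -41.6).
Then from the A sphere: z² = 130.15² − (x − 66.6)² − (y + 113.9)² with x = -23.999, y = -41.602, so z ≈ 59.193 ≈ 59.2 km.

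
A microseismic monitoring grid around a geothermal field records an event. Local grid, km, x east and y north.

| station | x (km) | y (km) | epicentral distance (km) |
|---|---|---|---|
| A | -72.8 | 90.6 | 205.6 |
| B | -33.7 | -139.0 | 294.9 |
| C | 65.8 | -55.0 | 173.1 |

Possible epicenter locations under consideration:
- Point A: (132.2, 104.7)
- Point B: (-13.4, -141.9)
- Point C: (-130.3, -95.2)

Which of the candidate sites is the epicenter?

For each candidate, compare |candidate − station| to the reported distance:
Point A: residuals A 0.1, B 0.1, C 0.1 → max 0.1 km
Point B: residuals A 34.4, B 274.4, C 55.5 → max 274.4 km
Point C: residuals A 11.1, B 188.8, C 27.1 → max 188.8 km
Only Point A has all residuals ≈ 0.

Point A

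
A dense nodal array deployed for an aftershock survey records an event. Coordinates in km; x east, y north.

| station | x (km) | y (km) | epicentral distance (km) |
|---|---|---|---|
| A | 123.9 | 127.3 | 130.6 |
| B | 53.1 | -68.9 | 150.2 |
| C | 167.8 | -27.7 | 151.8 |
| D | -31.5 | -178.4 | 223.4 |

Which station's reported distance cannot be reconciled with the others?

Solve using three stations at a time. Using A, C, D (subtract circle equations pairwise → linear system) gives (x, y) ≈ (30.1, 36.3).
Distances from that point to each station vs reported:
  A: calculated 130.6 vs reported 130.6 → residual 0.0 km
  B: calculated 107.7 vs reported 150.2 → residual 42.5 km
  C: calculated 151.8 vs reported 151.8 → residual 0.0 km
  D: calculated 223.4 vs reported 223.4 → residual 0.0 km
A, C, D are mutually consistent (residuals ≈ 0); B is off by 42.5 km.

B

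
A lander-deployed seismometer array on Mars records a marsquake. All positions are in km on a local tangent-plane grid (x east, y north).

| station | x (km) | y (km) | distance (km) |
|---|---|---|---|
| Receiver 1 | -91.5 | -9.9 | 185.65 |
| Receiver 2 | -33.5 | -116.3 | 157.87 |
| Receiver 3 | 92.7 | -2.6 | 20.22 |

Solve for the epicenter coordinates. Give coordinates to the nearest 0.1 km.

Circle about each station: (x + 91.5)² + (y + 9.9)² = 185.65²; (x + 33.5)² + (y + 116.3)² = 157.87²; (x − 92.7)² + (y + 2.6)² = 20.22².
Subtracting pairs of circle equations eliminates x²+y² and gives linear equations (the radical axes):
116.0 x − 212.8 y = 15720.67
368.4 x + 14.6 y = 34186.86
Solving the 2×2 system: x ≈ 93.7, y ≈ -22.8 km.

(93.7, -22.8)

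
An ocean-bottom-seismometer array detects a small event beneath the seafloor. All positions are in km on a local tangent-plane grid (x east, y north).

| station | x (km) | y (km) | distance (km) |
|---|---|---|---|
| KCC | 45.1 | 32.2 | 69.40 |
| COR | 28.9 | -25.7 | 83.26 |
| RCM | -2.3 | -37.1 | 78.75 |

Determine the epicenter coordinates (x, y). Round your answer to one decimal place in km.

Circle about each station: (x − 45.1)² + (y − 32.2)² = 69.40²; (x − 28.9)² + (y + 25.7)² = 83.26²; (x + 2.3)² + (y + 37.1)² = 78.75².
Subtracting pairs of circle equations eliminates x²+y² and gives linear equations (the radical axes):
-32.4 x − 115.8 y = -3691.02
-94.8 x − 138.6 y = -3074.35
Solving the 2×2 system: x ≈ -24.0, y ≈ 38.6 km.
Check against KCC (with the unrounded x, y): √((x − 45.1)²+(y − 32.2)²) = 69.37 ≈ 69.40 km. ✓

x ≈ -24.0 km, y ≈ 38.6 km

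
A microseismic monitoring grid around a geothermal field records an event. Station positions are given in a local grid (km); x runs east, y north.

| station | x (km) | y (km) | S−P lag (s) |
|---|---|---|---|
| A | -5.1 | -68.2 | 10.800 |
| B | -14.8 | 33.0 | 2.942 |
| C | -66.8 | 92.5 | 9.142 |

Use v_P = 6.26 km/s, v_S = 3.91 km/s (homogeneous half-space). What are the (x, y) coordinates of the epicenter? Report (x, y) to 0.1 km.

x ≈ 14.3 km, y ≈ 42.6 km

Distance from S−P lag: d = Δt · v_P v_S / (v_P − v_S) = Δt · (6.26·3.91)/(6.26−3.91) ≈ 10.4156·Δt.
So d_A = 112.49, d_B = 30.64, d_C = 95.22 km.
Circle about each station: (x + 5.1)² + (y + 68.2)² = 112.49²; (x + 14.8)² + (y − 33.0)² = 30.64²; (x + 66.8)² + (y − 92.5)² = 95.22².
Subtracting the A equation from the B and C equations removes the quadratic terms:
-19.4 x + 202.4 y = 8345.98
-123.4 x + 321.4 y = 11928.39
Solving the 2×2 system: x ≈ 14.3, y ≈ 42.6 km.
Check against A (with the unrounded x, y): √((x + 5.1)²+(y + 68.2)²) = 112.49 ≈ 112.49 km. ✓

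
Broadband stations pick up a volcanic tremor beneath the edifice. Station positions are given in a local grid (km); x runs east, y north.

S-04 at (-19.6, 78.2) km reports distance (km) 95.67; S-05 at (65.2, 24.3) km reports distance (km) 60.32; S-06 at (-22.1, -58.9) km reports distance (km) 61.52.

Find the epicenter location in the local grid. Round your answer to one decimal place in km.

Circle about each station: (x + 19.6)² + (y − 78.2)² = 95.67²; (x − 65.2)² + (y − 24.3)² = 60.32²; (x + 22.1)² + (y + 58.9)² = 61.52².
Subtracting the S-04 equation from the S-05 and S-06 equations removes the quadratic terms:
169.6 x − 107.8 y = 3856.38
-5.0 x − 274.2 y = 2826.26
Solving the 2×2 system: x ≈ 16.0, y ≈ -10.6 km.
Check against S-04 (with the unrounded x, y): √((x + 19.6)²+(y − 78.2)²) = 95.67 ≈ 95.67 km. ✓

(16.0, -10.6)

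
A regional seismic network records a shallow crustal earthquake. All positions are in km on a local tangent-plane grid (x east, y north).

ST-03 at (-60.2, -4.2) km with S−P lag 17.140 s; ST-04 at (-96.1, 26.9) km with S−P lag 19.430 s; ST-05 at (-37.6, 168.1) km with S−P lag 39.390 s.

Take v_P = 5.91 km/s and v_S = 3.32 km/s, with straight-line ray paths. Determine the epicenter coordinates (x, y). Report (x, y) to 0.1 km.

-123.1 km east, -117.8 km north

Distance from S−P lag: d = Δt · v_P v_S / (v_P − v_S) = Δt · (5.91·3.32)/(5.91−3.32) ≈ 7.5758·Δt.
So d_ST-03 = 129.85, d_ST-04 = 147.20, d_ST-05 = 298.41 km.
Circle about each station: (x + 60.2)² + (y + 4.2)² = 129.85²; (x + 96.1)² + (y − 26.9)² = 147.20²; (x + 37.6)² + (y − 168.1)² = 298.41².
Subtracting the ST-03 equation from the ST-04 and ST-05 equations removes the quadratic terms:
-71.8 x + 62.2 y = 1510.32
45.2 x + 344.6 y = -46157.82
Solving the 2×2 system: x ≈ -123.1, y ≈ -117.8 km.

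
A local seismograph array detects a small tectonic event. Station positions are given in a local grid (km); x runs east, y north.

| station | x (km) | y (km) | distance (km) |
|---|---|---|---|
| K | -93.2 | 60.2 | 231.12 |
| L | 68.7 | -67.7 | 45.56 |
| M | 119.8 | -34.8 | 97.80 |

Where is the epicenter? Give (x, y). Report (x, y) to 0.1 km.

(60.4, -112.5)

Circle about each station: (x + 93.2)² + (y − 60.2)² = 231.12²; (x − 68.7)² + (y + 67.7)² = 45.56²; (x − 119.8)² + (y + 34.8)² = 97.80².
Subtracting pairs of circle equations eliminates x²+y² and gives linear equations (the radical axes):
323.8 x − 255.8 y = 48333.44
426.0 x − 190.0 y = 47104.41
Solving the 2×2 system: x ≈ 60.4, y ≈ -112.5 km.
Check against K (with the unrounded x, y): √((x + 93.2)²+(y − 60.2)²) = 231.12 ≈ 231.12 km. ✓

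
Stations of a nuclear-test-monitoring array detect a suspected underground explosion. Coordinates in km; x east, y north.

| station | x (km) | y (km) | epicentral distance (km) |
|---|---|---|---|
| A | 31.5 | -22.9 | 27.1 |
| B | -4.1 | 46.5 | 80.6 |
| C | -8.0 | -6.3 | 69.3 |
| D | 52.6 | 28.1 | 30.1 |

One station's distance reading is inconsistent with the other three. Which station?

A

Solve using three stations at a time. Using B, C, D (subtract circle equations pairwise → linear system) gives (x, y) ≈ (61.1, -0.9).
Distances from that point to each station vs reported:
  A: calculated 36.9 vs reported 27.1 → residual 9.8 km
  B: calculated 80.7 vs reported 80.6 → residual 0.1 km
  C: calculated 69.4 vs reported 69.3 → residual 0.1 km
  D: calculated 30.2 vs reported 30.1 → residual 0.1 km
B, C, D are mutually consistent (residuals ≈ 0); A is off by 9.8 km.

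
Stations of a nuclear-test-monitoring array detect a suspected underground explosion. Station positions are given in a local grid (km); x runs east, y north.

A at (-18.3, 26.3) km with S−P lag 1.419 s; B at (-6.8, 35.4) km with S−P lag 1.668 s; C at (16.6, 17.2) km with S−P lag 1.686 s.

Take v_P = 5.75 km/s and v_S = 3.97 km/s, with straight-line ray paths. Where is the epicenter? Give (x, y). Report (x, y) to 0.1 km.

(-4.8, 14.1)

Distance from S−P lag: d = Δt · v_P v_S / (v_P − v_S) = Δt · (5.75·3.97)/(5.75−3.97) ≈ 12.8244·Δt.
So d_A = 18.20, d_B = 21.39, d_C = 21.62 km.
Circle about each station: (x + 18.3)² + (y − 26.3)² = 18.20²; (x + 6.8)² + (y − 35.4)² = 21.39²; (x − 16.6)² + (y − 17.2)² = 21.62².
Subtracting pairs of circle equations eliminates x²+y² and gives linear equations (the radical axes):
23.0 x + 18.2 y = 146.53
69.8 x − 18.2 y = -591.36
Solving the 2×2 system: x ≈ -4.8, y ≈ 14.1 km.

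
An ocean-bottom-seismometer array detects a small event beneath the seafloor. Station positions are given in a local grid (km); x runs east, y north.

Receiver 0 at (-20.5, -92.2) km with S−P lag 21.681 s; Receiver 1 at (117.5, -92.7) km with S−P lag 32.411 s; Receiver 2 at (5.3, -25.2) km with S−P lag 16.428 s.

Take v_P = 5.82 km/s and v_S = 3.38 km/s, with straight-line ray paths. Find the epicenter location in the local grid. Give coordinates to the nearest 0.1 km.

-87.6 km east, 69.2 km north

Distance from S−P lag: d = Δt · v_P v_S / (v_P − v_S) = Δt · (5.82·3.38)/(5.82−3.38) ≈ 8.0621·Δt.
So d_Receiver 0 = 174.80, d_Receiver 1 = 261.30, d_Receiver 2 = 132.44 km.
Circle about each station: (x + 20.5)² + (y + 92.2)² = 174.80²; (x − 117.5)² + (y + 92.7)² = 261.30²; (x − 5.3)² + (y + 25.2)² = 132.44².
Subtracting pairs of circle equations eliminates x²+y² and gives linear equations (the radical axes):
276.0 x − 1.0 y = -24244.20
51.6 x + 134.0 y = 4756.73
Solving the 2×2 system: x ≈ -87.6, y ≈ 69.2 km.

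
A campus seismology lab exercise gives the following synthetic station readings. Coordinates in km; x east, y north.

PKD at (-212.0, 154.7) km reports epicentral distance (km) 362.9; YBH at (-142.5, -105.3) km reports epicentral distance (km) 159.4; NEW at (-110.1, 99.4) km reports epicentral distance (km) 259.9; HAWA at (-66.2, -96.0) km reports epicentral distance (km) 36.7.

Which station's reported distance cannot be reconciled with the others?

Solve using three stations at a time. Using PKD, YBH, NEW (subtract circle equations pairwise → linear system) gives (x, y) ≈ (15.2, -128.3).
Distances from that point to each station vs reported:
  PKD: calculated 362.9 vs reported 362.9 → residual 0.0 km
  YBH: calculated 159.3 vs reported 159.4 → residual 0.1 km
  NEW: calculated 259.8 vs reported 259.9 → residual 0.1 km
  HAWA: calculated 87.5 vs reported 36.7 → residual 50.8 km
PKD, YBH, NEW are mutually consistent (residuals ≈ 0); HAWA is off by 50.8 km.

HAWA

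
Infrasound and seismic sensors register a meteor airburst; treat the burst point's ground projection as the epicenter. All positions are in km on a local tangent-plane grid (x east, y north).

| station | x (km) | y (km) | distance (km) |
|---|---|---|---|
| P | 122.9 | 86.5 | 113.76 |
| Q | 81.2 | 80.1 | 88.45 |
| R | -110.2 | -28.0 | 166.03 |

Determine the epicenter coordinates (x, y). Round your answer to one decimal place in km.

Circle about each station: (x − 122.9)² + (y − 86.5)² = 113.76²; (x − 81.2)² + (y − 80.1)² = 88.45²; (x + 110.2)² + (y + 28.0)² = 166.03².
Subtracting pairs of circle equations eliminates x²+y² and gives linear equations (the radical axes):
-83.4 x − 12.8 y = -4459.27
-466.2 x − 229.0 y = -24283.24
Solving the 2×2 system: x ≈ 54.1, y ≈ -4.1 km.

x ≈ 54.1 km, y ≈ -4.1 km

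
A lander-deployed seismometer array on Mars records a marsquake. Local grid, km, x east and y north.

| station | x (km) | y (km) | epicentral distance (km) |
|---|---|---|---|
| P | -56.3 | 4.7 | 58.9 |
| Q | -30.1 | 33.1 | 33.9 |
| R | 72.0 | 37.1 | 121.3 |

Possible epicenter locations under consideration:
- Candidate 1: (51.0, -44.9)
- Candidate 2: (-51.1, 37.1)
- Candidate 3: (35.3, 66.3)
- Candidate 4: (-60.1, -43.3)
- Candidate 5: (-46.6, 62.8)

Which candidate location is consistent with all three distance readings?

For each candidate, compare |candidate − station| to the reported distance:
Candidate 1: residuals P 59.3, Q 78.6, R 36.7 → max 78.6 km
Candidate 2: residuals P 26.1, Q 12.5, R 1.8 → max 26.1 km
Candidate 3: residuals P 51.5, Q 39.4, R 74.4 → max 74.4 km
Candidate 4: residuals P 10.7, Q 48.2, R 33.3 → max 48.2 km
Candidate 5: residuals P 0.0, Q 0.1, R 0.1 → max 0.1 km
Only Candidate 5 has all residuals ≈ 0.

Candidate 5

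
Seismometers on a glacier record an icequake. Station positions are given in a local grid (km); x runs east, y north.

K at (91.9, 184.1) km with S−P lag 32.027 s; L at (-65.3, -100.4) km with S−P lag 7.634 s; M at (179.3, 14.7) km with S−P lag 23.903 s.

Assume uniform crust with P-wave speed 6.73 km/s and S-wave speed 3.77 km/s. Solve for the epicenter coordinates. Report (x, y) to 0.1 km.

x ≈ -6.2 km, y ≈ -72.3 km

Distance from S−P lag: d = Δt · v_P v_S / (v_P − v_S) = Δt · (6.73·3.77)/(6.73−3.77) ≈ 8.5717·Δt.
So d_K = 274.52, d_L = 65.44, d_M = 204.89 km.
Circle about each station: (x − 91.9)² + (y − 184.1)² = 274.52²; (x + 65.3)² + (y + 100.4)² = 65.44²; (x − 179.3)² + (y − 14.7)² = 204.89².
Subtracting pairs of circle equations eliminates x²+y² and gives linear equations (the radical axes):
-314.4 x − 569.0 y = 43084.67
174.8 x − 338.8 y = 23407.48
Solving the 2×2 system: x ≈ -6.2, y ≈ -72.3 km.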